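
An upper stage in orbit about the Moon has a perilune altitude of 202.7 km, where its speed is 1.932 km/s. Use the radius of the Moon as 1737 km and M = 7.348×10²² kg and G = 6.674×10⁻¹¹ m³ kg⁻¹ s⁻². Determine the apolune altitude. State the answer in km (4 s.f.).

apolune altitude ≈ 3732 km

μ = GM = 6.674×10⁻¹¹ × 7.348×10²² = 4.904×10¹² m³/s².
r_p = 1737 + 202.7 = 1939.7 km = 1.940×10⁶ m.
Specific energy ε = v²/2 − μ/r = -6.619×10⁵ J/kg, so a = −μ/(2ε) = 3.704×10⁶ m.
The apsides satisfy r_p + r_a = 2a, so the apolune radius is 2a − r_p = 5.469×10⁶ m = 5468.9 km.
Apolune altitude = 5468.9 − 1737 = 3731.9 km.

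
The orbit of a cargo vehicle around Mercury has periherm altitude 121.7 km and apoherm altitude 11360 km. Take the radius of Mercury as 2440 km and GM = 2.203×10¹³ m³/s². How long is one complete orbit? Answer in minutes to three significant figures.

T ≈ 522 minutes

r_p = 2440 + 121.7 = 2561.7 km = 2.5617×10⁶ m.
r_a = 2440 + 11360 = 13800 km = 1.3800×10⁷ m.
Semi-major axis a = (r_p + r_a)/2 = (2561.7 + 13800)/2 = 8180.9 km = 8.181×10⁶ m.
By Kepler's third law T = 2π√(a³/μ) = 2π × 4.985×10³ = 3.132×10⁴ s.
= 522.1 minutes.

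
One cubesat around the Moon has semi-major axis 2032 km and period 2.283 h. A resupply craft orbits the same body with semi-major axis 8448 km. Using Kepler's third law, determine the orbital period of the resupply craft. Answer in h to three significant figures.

T₂ ≈ 19.4 h

Kepler's third law: T² ∝ a³, so T₂ = T₁ (a₂/a₁)^(3/2).
a₂/a₁ = 4.157, (a₂/a₁)^(3/2) = 8.477.
T₂ = 2.283 × 8.477 = 19.35 h.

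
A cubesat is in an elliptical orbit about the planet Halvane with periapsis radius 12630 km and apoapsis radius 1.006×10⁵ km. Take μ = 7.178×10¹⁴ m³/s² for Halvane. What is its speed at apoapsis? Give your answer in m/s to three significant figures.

v ≈ 1260 m/s

Semi-major axis a = (r_p + r_a)/2 = 56615 km = 5.662×10⁷ m.
Vis-viva: v² = μ(2/r − 1/a) = 7.178×10¹⁴ × (1.988×10⁻⁸ − 1.766×10⁻⁸) = 1.592×10⁶ m²/s².
v = 1262 m/s.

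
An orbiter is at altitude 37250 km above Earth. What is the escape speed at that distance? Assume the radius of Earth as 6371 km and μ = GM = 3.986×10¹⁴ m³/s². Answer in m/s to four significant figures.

v_esc ≈ 4275 m/s

r = 6371 + 37250 = 43621 km = 4.3621×10⁷ m.
Escape speed v_esc = √(2μ/r) = √(2 × 3.986×10¹⁴ / 4.362×10⁷) = √(1.828×10⁷) = 4275 m/s.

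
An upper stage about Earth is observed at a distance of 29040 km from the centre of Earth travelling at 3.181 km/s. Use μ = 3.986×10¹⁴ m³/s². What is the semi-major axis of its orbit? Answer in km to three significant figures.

r = 2.904×10⁷ m.
Specific orbital energy ε = v²/2 − μ/r = (3181)²/2 − 3.986×10¹⁴/2.904×10⁷ = -8.667×10⁶ J/kg.
Since ε = −μ/(2a), a = −μ/(2ε) = 2.300×10⁷ m = 22997 km.

a ≈ 23000 km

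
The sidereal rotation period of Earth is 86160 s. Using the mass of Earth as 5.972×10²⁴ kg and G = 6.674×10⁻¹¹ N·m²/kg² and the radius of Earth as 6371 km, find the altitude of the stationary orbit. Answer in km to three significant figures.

μ = GM = 6.674×10⁻¹¹ × 5.972×10²⁴ = 3.986×10¹⁴ m³/s².
A synchronous orbit has period T, so by Kepler's third law a = (μT²/4π²)^(1/3).
μT²/4π² = 3.986×10¹⁴ × (8.616×10⁴)² / 39.48 = 7.495×10²² m³.
a = 4.216×10⁷ m = 42162 km.
Altitude h = a − R = 42162 − 6371 = 35791 km.

h_sync ≈ 35800 km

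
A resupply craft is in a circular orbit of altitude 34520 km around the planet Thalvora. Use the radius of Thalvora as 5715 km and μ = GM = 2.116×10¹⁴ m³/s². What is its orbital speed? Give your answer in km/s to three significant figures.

r = 5715 + 34520 = 40235 km = 4.0235×10⁷ m.
For a circular orbit v = √(μ/r) = √(2.116×10¹⁴ / 4.024×10⁷) = √(5.259×10⁶) = 2293 m/s.
That is 2.293 km/s.

v ≈ 2.29 km/s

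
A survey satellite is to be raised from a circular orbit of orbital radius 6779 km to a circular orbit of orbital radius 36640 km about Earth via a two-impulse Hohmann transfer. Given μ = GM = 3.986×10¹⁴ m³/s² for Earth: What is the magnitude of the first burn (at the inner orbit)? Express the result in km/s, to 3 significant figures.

Δv ≈ 2.29 km/s

r₁ = 6779 km = 6.779×10⁶ m.
r₂ = 36640 km = 3.664×10⁷ m.
Transfer ellipse a_t = (r₁ + r₂)/2 = 2.171×10⁷ m.
At r₁: circular v_c1 = √(μ/r₁) = 7668 m/s; transfer-perigee v_p = √[μ(2/r₁ − 1/a_t)] = 9962 m/s.
Δv₁ = v_p − v_c1 = 2294 m/s.
= 2.294 km/s.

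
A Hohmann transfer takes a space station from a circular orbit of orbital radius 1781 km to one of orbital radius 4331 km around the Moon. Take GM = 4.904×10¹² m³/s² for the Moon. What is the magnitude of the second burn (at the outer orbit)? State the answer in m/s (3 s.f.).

r₁ = 1781 km = 1.781×10⁶ m.
r₂ = 4331 km = 4.331×10⁶ m.
Transfer ellipse a_t = (r₁ + r₂)/2 = 3.056×10⁶ m.
At r₁: circular v_c1 = √(μ/r₁) = 1659 m/s; transfer-perilune v_p = √[μ(2/r₁ − 1/a_t)] = 1975 m/s.
At r₂: circular v_c2 = √(μ/r₂) = 1064 m/s; transfer-apolune v_a = √[μ(2/r₂ − 1/a_t)] = 812.3 m/s.
Δv₂ = v_c2 − v_a = 251.8 m/s.

Δv ≈ 252 m/s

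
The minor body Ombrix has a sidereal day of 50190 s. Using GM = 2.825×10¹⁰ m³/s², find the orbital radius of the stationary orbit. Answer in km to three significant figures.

r_sync ≈ 1220 km

A synchronous orbit has period T, so by Kepler's third law a = (μT²/4π²)^(1/3).
μT²/4π² = 2.825×10¹⁰ × (5.019×10⁴)² / 39.48 = 1.803×10¹⁸ m³.
a = 1.217×10⁶ m = 1217.0 km.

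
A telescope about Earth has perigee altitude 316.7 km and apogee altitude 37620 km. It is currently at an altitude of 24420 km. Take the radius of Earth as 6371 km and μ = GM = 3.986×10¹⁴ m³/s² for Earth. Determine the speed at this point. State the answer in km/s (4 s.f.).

v ≈ 3.188 km/s

r_p = 6371 + 316.7 = 6687.7 km = 6.6877×10⁶ m.
r_a = 6371 + 37620 = 43991 km = 4.3991×10⁷ m.
r = 6371 + 24420 = 30791 km = 3.079×10⁷ m.
Semi-major axis a = (r_p + r_a)/2 = 25339 km = 2.534×10⁷ m.
Vis-viva: v² = μ(2/r − 1/a) = 3.986×10¹⁴ × (6.495×10⁻⁸ − 3.946×10⁻⁸) = 1.016×10⁷ m²/s².
v = 3188 m/s = 3.188 km/s.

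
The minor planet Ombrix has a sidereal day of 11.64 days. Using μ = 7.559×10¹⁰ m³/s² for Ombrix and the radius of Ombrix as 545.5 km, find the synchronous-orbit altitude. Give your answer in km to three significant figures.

h_sync ≈ 11900 km

T = 11.64 days = 1.006×10⁶ s.
A synchronous orbit has period T, so by Kepler's third law a = (μT²/4π²)^(1/3).
μT²/4π² = 7.559×10¹⁰ × (1.006×10⁶)² / 39.48 = 1.937×10²¹ m³.
a = 1.246×10⁷ m = 12465 km.
Altitude h = a − R = 12465 − 545.5 = 11919 km.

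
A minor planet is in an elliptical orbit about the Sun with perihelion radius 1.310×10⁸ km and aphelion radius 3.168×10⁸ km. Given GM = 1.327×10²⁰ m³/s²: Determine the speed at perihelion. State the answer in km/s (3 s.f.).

v ≈ 37.9 km/s

Semi-major axis a = (r_p + r_a)/2 = 2.2390×10⁸ km = 2.239×10¹¹ m.
Vis-viva: v² = μ(2/r − 1/a) = 1.327×10²⁰ × (1.527×10⁻¹¹ − 4.466×10⁻¹²) = 1.433×10⁹ m²/s².
v = 37860 m/s = 37.86 km/s.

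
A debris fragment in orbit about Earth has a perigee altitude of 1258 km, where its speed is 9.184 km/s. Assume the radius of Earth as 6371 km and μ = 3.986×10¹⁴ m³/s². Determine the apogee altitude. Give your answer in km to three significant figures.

r_p = 6371 + 1258 = 7629.0 km = 7.629×10⁶ m.
Specific energy ε = v²/2 − μ/r = -1.008×10⁷ J/kg, so a = −μ/(2ε) = 1.978×10⁷ m.
The apsides satisfy r_p + r_a = 2a, so the apogee radius is 2a − r_p = 3.193×10⁷ m = 31934 km.
Apogee altitude = 31934 − 6371 = 25563 km.

apogee altitude ≈ 25600 km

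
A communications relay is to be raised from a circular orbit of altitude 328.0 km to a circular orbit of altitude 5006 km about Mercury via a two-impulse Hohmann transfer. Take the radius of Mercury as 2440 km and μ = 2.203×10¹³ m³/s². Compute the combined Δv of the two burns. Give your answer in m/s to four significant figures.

r₁ = 2440 + 328.0 = 2768.0 km = 2.7680×10⁶ m.
r₂ = 2440 + 5006 = 7446.0 km = 7.4460×10⁶ m.
Transfer ellipse a_t = (r₁ + r₂)/2 = 5.107×10⁶ m.
At r₁: circular v_c1 = √(μ/r₁) = 2821 m/s; transfer-periherm v_p = √[μ(2/r₁ − 1/a_t)] = 3406 m/s.
Δv₁ = v_p − v_c1 = 585.3 m/s.
At r₂: circular v_c2 = √(μ/r₂) = 1720 m/s; transfer-apoherm v_a = √[μ(2/r₂ − 1/a_t)] = 1266 m/s.
Δv₂ = v_c2 − v_a = 453.7 m/s.
Total Δv = Δv₁ + Δv₂ = 1039 m/s.

Δv_total ≈ 1039 m/s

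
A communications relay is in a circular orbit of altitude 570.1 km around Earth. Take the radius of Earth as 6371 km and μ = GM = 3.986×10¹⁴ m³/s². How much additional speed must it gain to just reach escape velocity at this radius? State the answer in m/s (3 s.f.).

Δv ≈ 3140 m/s

r = 6371 + 570.1 = 6941.1 km = 6.9411×10⁶ m.
Circular speed v_c = √(μ/r) = 7578 m/s.
Escape speed v_esc = √(2μ/r) = √2 × v_c = 10720 m/s.
Δv = v_esc − v_c = 3139 m/s.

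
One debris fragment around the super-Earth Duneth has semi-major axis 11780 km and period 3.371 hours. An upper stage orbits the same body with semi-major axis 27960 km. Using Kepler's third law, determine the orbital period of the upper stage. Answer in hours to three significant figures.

Kepler's third law: T² ∝ a³, so T₂ = T₁ (a₂/a₁)^(3/2).
a₂/a₁ = 2.374, (a₂/a₁)^(3/2) = 3.657.
T₂ = 3.371 × 3.657 = 12.33 hours.

T₂ ≈ 12.3 hours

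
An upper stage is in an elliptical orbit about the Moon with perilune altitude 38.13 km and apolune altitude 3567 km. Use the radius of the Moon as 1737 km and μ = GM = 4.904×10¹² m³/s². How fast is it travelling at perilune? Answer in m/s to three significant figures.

v ≈ 2030 m/s

r_p = 1737 + 38.13 = 1775.1 km = 1.7751×10⁶ m.
r_a = 1737 + 3567 = 5304.0 km = 5.3040×10⁶ m.
Semi-major axis a = (r_p + r_a)/2 = 3539.6 km = 3.540×10⁶ m.
Vis-viva: v² = μ(2/r − 1/a) = 4.904×10¹² × (1.127×10⁻⁶ − 2.825×10⁻⁷) = 4.140×10⁶ m²/s².
v = 2035 m/s.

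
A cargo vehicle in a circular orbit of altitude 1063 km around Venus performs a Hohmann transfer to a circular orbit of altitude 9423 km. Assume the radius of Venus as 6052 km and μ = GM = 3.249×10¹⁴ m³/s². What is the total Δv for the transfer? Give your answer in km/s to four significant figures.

r₁ = 6052 + 1063 = 7115.0 km = 7.1150×10⁶ m.
r₂ = 6052 + 9423 = 15475 km = 1.5475×10⁷ m.
Transfer ellipse a_t = (r₁ + r₂)/2 = 1.130×10⁷ m.
At r₁: circular v_c1 = √(μ/r₁) = 6758 m/s; transfer-periapsis v_p = √[μ(2/r₁ − 1/a_t)] = 7910 m/s.
Δv₁ = v_p − v_c1 = 1152 m/s.
At r₂: circular v_c2 = √(μ/r₂) = 4582 m/s; transfer-apoapsis v_a = √[μ(2/r₂ − 1/a_t)] = 3637 m/s.
Δv₂ = v_c2 − v_a = 945.4 m/s.
Total Δv = Δv₁ + Δv₂ = 2098 m/s = 2.098 km/s.

Δv_total ≈ 2.098 km/s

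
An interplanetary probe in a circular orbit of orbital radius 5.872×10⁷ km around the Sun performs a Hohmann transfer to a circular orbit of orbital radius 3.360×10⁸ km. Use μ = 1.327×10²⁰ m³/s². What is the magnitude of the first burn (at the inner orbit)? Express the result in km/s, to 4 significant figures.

Δv ≈ 14.49 km/s

r₁ = 5.872×10⁷ km = 5.872×10¹⁰ m.
r₂ = 3.360×10⁸ km = 3.360×10¹¹ m.
Transfer ellipse a_t = (r₁ + r₂)/2 = 1.974×10¹¹ m.
At r₁: circular v_c1 = √(μ/r₁) = 47540 m/s; transfer-perihelion v_p = √[μ(2/r₁ − 1/a_t)] = 62030 m/s.
Δv₁ = v_p − v_c1 = 14490 m/s.
= 14.49 km/s.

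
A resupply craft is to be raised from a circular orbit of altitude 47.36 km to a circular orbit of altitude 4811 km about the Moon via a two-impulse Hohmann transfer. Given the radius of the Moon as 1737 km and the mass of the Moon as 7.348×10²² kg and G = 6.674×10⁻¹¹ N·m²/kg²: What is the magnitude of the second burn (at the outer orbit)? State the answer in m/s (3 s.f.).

μ = GM = 6.674×10⁻¹¹ × 7.348×10²² = 4.904×10¹² m³/s².
r₁ = 1737 + 47.36 = 1784.4 km = 1.7844×10⁶ m.
r₂ = 1737 + 4811 = 6548.0 km = 6.5480×10⁶ m.
Transfer ellipse a_t = (r₁ + r₂)/2 = 4.166×10⁶ m.
At r₁: circular v_c1 = √(μ/r₁) = 1658 m/s; transfer-perilune v_p = √[μ(2/r₁ − 1/a_t)] = 2078 m/s.
At r₂: circular v_c2 = √(μ/r₂) = 865.4 m/s; transfer-apolune v_a = √[μ(2/r₂ − 1/a_t)] = 566.4 m/s.
Δv₂ = v_c2 − v_a = 299.0 m/s.

Δv ≈ 299 m/s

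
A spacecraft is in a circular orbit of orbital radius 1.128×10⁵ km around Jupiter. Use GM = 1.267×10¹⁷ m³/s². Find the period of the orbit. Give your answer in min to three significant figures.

T ≈ 352 min

r = 1.128×10⁵ km = 1.128×10⁸ m.
Kepler's third law: T = 2π√(r³/μ) = 2π√((1.128×10⁸)³ / 1.267×10¹⁷).
r³/μ = 1.133×10⁷ s², so T = 2π × 3.366×10³ = 2.115×10⁴ s.
Converting: 2.115×10⁴ s ÷ 60.00 = 352.5 min.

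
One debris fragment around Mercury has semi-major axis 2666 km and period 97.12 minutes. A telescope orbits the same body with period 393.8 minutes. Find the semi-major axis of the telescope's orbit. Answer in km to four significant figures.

a₂ ≈ 6779 km

Kepler's third law: a³ ∝ T², so a₂ = a₁ (T₂/T₁)^(2/3).
T₂/T₁ = 4.055, (T₂/T₁)^(2/3) = 2.543.
a₂ = 2666 × 2.543 = 6779 km.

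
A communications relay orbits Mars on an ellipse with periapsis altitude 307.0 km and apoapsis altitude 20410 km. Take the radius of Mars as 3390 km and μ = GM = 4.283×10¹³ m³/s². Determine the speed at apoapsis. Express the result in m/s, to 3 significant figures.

r_p = 3390 + 307.0 = 3697.0 km = 3.6970×10⁶ m.
r_a = 3390 + 20410 = 23800 km = 2.3800×10⁷ m.
Semi-major axis a = (r_p + r_a)/2 = 13748 km = 1.375×10⁷ m.
Vis-viva: v² = μ(2/r − 1/a) = 4.283×10¹³ × (8.403×10⁻⁸ − 7.274×10⁻⁸) = 4.839×10⁵ m²/s².
v = 695.6 m/s.

v ≈ 696 m/s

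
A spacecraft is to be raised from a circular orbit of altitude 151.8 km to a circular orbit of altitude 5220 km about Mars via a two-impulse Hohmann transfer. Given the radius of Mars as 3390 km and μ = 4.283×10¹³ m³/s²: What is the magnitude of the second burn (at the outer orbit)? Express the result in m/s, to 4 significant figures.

r₁ = 3390 + 151.8 = 3541.8 km = 3.5418×10⁶ m.
r₂ = 3390 + 5220 = 8610.0 km = 8.6100×10⁶ m.
Transfer ellipse a_t = (r₁ + r₂)/2 = 6.076×10⁶ m.
At r₁: circular v_c1 = √(μ/r₁) = 3477 m/s; transfer-periapsis v_p = √[μ(2/r₁ − 1/a_t)] = 4140 m/s.
At r₂: circular v_c2 = √(μ/r₂) = 2230 m/s; transfer-apoapsis v_a = √[μ(2/r₂ − 1/a_t)] = 1703 m/s.
Δv₂ = v_c2 − v_a = 527.5 m/s.

Δv ≈ 527.5 m/s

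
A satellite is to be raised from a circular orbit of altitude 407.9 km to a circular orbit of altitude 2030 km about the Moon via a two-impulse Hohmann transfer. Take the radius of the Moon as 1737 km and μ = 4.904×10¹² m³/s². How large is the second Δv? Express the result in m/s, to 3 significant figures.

r₁ = 1737 + 407.9 = 2144.9 km = 2.1449×10⁶ m.
r₂ = 1737 + 2030 = 3767.0 km = 3.7670×10⁶ m.
Transfer ellipse a_t = (r₁ + r₂)/2 = 2.956×10⁶ m.
At r₁: circular v_c1 = √(μ/r₁) = 1512 m/s; transfer-perilune v_p = √[μ(2/r₁ − 1/a_t)] = 1707 m/s.
At r₂: circular v_c2 = √(μ/r₂) = 1141 m/s; transfer-apolune v_a = √[μ(2/r₂ − 1/a_t)] = 971.9 m/s.
Δv₂ = v_c2 − v_a = 169.1 m/s.

Δv ≈ 169 m/s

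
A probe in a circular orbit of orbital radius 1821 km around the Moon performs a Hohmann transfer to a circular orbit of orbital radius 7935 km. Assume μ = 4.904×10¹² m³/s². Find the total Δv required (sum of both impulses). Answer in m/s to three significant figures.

r₁ = 1821 km = 1.821×10⁶ m.
r₂ = 7935 km = 7.935×10⁶ m.
Transfer ellipse a_t = (r₁ + r₂)/2 = 4.878×10⁶ m.
At r₁: circular v_c1 = √(μ/r₁) = 1641 m/s; transfer-perilune v_p = √[μ(2/r₁ − 1/a_t)] = 2093 m/s.
Δv₁ = v_p − v_c1 = 452.0 m/s.
At r₂: circular v_c2 = √(μ/r₂) = 786.1 m/s; transfer-apolune v_a = √[μ(2/r₂ − 1/a_t)] = 480.3 m/s.
Δv₂ = v_c2 − v_a = 305.8 m/s.
Total Δv = Δv₁ + Δv₂ = 757.8 m/s.

Δv_total ≈ 758 m/s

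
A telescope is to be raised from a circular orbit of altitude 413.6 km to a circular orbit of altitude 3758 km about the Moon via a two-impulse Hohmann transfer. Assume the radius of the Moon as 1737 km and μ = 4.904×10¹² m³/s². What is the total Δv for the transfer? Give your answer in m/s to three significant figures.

r₁ = 1737 + 413.6 = 2150.6 km = 2.1506×10⁶ m.
r₂ = 1737 + 3758 = 5495.0 km = 5.4950×10⁶ m.
Transfer ellipse a_t = (r₁ + r₂)/2 = 3.823×10⁶ m.
At r₁: circular v_c1 = √(μ/r₁) = 1510 m/s; transfer-perilune v_p = √[μ(2/r₁ − 1/a_t)] = 1810 m/s.
Δv₁ = v_p − v_c1 = 300.4 m/s.
At r₂: circular v_c2 = √(μ/r₂) = 944.7 m/s; transfer-apolune v_a = √[μ(2/r₂ − 1/a_t)] = 708.6 m/s.
Δv₂ = v_c2 − v_a = 236.1 m/s.
Total Δv = Δv₁ + Δv₂ = 536.5 m/s.

Δv_total ≈ 537 m/s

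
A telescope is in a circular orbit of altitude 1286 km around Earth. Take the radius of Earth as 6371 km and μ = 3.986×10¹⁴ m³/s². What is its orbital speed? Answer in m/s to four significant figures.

v ≈ 7215 m/s

r = 6371 + 1286 = 7657.0 km = 7.6570×10⁶ m.
For a circular orbit v = √(μ/r) = √(3.986×10¹⁴ / 7.657×10⁶) = √(5.206×10⁷) = 7215 m/s.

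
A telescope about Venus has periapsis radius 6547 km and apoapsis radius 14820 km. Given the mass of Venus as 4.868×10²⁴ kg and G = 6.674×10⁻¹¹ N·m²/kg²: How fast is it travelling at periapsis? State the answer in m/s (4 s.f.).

μ = GM = 6.674×10⁻¹¹ × 4.868×10²⁴ = 3.249×10¹⁴ m³/s².
Semi-major axis a = (r_p + r_a)/2 = 10684 km = 1.068×10⁷ m.
Vis-viva: v² = μ(2/r − 1/a) = 3.249×10¹⁴ × (3.055×10⁻⁷ − 9.360×10⁻⁸) = 6.884×10⁷ m²/s².
v = 8297 m/s.

v ≈ 8297 m/s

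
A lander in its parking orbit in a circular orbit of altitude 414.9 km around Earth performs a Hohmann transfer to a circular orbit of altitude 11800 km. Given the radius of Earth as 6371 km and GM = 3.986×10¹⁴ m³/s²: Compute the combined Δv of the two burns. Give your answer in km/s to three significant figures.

r₁ = 6371 + 414.9 = 6785.9 km = 6.7859×10⁶ m.
r₂ = 6371 + 11800 = 18171 km = 1.8171×10⁷ m.
Transfer ellipse a_t = (r₁ + r₂)/2 = 1.248×10⁷ m.
At r₁: circular v_c1 = √(μ/r₁) = 7664 m/s; transfer-perigee v_p = √[μ(2/r₁ − 1/a_t)] = 9249 m/s.
Δv₁ = v_p − v_c1 = 1584 m/s.
At r₂: circular v_c2 = √(μ/r₂) = 4684 m/s; transfer-apogee v_a = √[μ(2/r₂ − 1/a_t)] = 3454 m/s.
Δv₂ = v_c2 − v_a = 1230 m/s.
Total Δv = Δv₁ + Δv₂ = 2814 m/s = 2.814 km/s.

Δv_total ≈ 2.81 km/s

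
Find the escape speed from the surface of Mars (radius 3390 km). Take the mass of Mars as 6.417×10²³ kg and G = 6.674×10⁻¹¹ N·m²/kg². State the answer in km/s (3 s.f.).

v_esc ≈ 5.03 km/s

μ = GM = 6.674×10⁻¹¹ × 6.417×10²³ = 4.283×10¹³ m³/s².
r = R = 3.390×10⁶ m.
Escape speed v_esc = √(2μ/r) = √(2 × 4.283×10¹³ / 3.390×10⁶) = √(2.527×10⁷) = 5027 m/s.
= 5.027 km/s.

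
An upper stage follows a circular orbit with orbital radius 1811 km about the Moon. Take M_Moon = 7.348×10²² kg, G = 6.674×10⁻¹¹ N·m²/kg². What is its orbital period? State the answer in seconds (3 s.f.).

T ≈ 6910 seconds

μ = GM = 6.674×10⁻¹¹ × 7.348×10²² = 4.904×10¹² m³/s².
r = 1811 km = 1.811×10⁶ m.
Kepler's third law: T = 2π√(r³/μ) = 2π√((1.811×10⁶)³ / 4.904×10¹²).
r³/μ = 1.211×10⁶ s², so T = 2π × 1.101×10³ = 6.915×10³ s.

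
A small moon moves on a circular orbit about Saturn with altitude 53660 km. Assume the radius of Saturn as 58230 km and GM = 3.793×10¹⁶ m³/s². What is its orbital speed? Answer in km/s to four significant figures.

v ≈ 18.41 km/s

r = 58230 + 53660 = 111890 km = 1.1189×10⁸ m.
For a circular orbit v = √(μ/r) = √(3.793×10¹⁶ / 1.119×10⁸) = √(3.390×10⁸) = 18410 m/s.
That is 18.41 km/s.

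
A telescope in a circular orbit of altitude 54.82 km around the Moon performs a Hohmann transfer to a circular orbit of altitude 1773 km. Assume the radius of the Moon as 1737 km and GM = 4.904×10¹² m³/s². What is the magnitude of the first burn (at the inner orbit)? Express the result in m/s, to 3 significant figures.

r₁ = 1737 + 54.82 = 1791.8 km = 1.7918×10⁶ m.
r₂ = 1737 + 1773 = 3510.0 km = 3.5100×10⁶ m.
Transfer ellipse a_t = (r₁ + r₂)/2 = 2.651×10⁶ m.
At r₁: circular v_c1 = √(μ/r₁) = 1654 m/s; transfer-perilune v_p = √[μ(2/r₁ − 1/a_t)] = 1904 m/s.
Δv₁ = v_p − v_c1 = 249.3 m/s.

Δv ≈ 249 m/s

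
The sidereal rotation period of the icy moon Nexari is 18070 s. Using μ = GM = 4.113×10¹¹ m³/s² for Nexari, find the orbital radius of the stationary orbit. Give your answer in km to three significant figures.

r_sync ≈ 1500 km

A synchronous orbit has period T, so by Kepler's third law a = (μT²/4π²)^(1/3).
μT²/4π² = 4.113×10¹¹ × (1.807×10⁴)² / 39.48 = 3.402×10¹⁸ m³.
a = 1.504×10⁶ m = 1504.0 km.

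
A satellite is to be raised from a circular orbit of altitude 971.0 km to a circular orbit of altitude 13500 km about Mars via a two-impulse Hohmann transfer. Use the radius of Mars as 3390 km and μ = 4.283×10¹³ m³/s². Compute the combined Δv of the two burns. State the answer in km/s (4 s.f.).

Δv_total ≈ 1.390 km/s

r₁ = 3390 + 971.0 = 4361.0 km = 4.3610×10⁶ m.
r₂ = 3390 + 13500 = 16890 km = 1.6890×10⁷ m.
Transfer ellipse a_t = (r₁ + r₂)/2 = 1.063×10⁷ m.
At r₁: circular v_c1 = √(μ/r₁) = 3134 m/s; transfer-periapsis v_p = √[μ(2/r₁ − 1/a_t)] = 3951 m/s.
Δv₁ = v_p − v_c1 = 817.3 m/s.
At r₂: circular v_c2 = √(μ/r₂) = 1592 m/s; transfer-apoapsis v_a = √[μ(2/r₂ − 1/a_t)] = 1020 m/s.
Δv₂ = v_c2 − v_a = 572.2 m/s.
Total Δv = Δv₁ + Δv₂ = 1390 m/s = 1.390 km/s.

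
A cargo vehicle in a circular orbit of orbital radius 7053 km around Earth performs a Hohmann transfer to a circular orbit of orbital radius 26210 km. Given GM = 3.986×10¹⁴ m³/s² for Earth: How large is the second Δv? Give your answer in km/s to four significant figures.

r₁ = 7053 km = 7.053×10⁶ m.
r₂ = 26210 km = 2.621×10⁷ m.
Transfer ellipse a_t = (r₁ + r₂)/2 = 1.663×10⁷ m.
At r₁: circular v_c1 = √(μ/r₁) = 7518 m/s; transfer-perigee v_p = √[μ(2/r₁ − 1/a_t)] = 9437 m/s.
At r₂: circular v_c2 = √(μ/r₂) = 3900 m/s; transfer-apogee v_a = √[μ(2/r₂ − 1/a_t)] = 2540 m/s.
Δv₂ = v_c2 − v_a = 1360 m/s.
= 1.360 km/s.

Δv ≈ 1.360 km/s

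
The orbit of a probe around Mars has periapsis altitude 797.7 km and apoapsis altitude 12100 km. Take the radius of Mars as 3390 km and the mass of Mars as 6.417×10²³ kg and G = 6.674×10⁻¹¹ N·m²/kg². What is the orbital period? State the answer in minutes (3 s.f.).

T ≈ 494 minutes

μ = GM = 6.674×10⁻¹¹ × 6.417×10²³ = 4.283×10¹³ m³/s².
r_p = 3390 + 797.7 = 4187.7 km = 4.1877×10⁶ m.
r_a = 3390 + 12100 = 15490 km = 1.5490×10⁷ m.
Semi-major axis a = (r_p + r_a)/2 = (4187.7 + 15490)/2 = 9838.9 km = 9.839×10⁶ m.
By Kepler's third law T = 2π√(a³/μ) = 2π × 4.716×10³ = 2.963×10⁴ s.
= 493.8 minutes.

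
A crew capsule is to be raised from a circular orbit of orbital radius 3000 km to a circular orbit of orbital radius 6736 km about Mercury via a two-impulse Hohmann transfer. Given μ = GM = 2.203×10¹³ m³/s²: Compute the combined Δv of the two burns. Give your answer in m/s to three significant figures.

r₁ = 3000 km = 3.000×10⁶ m.
r₂ = 6736 km = 6.736×10⁶ m.
Transfer ellipse a_t = (r₁ + r₂)/2 = 4.868×10⁶ m.
At r₁: circular v_c1 = √(μ/r₁) = 2710 m/s; transfer-periherm v_p = √[μ(2/r₁ − 1/a_t)] = 3188 m/s.
Δv₁ = v_p − v_c1 = 477.8 m/s.
At r₂: circular v_c2 = √(μ/r₂) = 1808 m/s; transfer-apoherm v_a = √[μ(2/r₂ − 1/a_t)] = 1420 m/s.
Δv₂ = v_c2 − v_a = 388.8 m/s.
Total Δv = Δv₁ + Δv₂ = 866.6 m/s.

Δv_total ≈ 867 m/s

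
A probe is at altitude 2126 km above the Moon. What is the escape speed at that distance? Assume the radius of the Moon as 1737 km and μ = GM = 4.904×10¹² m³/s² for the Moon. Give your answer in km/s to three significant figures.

v_esc ≈ 1.59 km/s

r = 1737 + 2126 = 3863.0 km = 3.8630×10⁶ m.
Escape speed v_esc = √(2μ/r) = √(2 × 4.904×10¹² / 3.863×10⁶) = √(2.539×10⁶) = 1593 m/s.
= 1.593 km/s.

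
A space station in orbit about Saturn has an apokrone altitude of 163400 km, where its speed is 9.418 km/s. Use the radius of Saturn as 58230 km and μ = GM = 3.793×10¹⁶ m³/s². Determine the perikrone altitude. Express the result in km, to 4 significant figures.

perikrone altitude ≈ 19290 km

r_a = 58230 + 163400 = 2.2163×10⁵ km = 2.216×10⁸ m.
Specific energy ε = v²/2 − μ/r = -1.268×10⁸ J/kg, so a = −μ/(2ε) = 1.496×10⁸ m.
The apsides satisfy r_p + r_a = 2a, so the perikrone radius is 2a − r_a = 7.752×10⁷ m = 77522 km.
Perikrone altitude = 77522 − 58230 = 19292 km.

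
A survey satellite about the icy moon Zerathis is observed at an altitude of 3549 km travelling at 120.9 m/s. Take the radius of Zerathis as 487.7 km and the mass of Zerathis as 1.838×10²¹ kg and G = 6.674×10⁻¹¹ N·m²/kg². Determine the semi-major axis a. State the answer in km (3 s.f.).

μ = GM = 6.674×10⁻¹¹ × 1.838×10²¹ = 1.227×10¹¹ m³/s².
r = 487.7 + 3549 = 4036.7 km = 4.037×10⁶ m.
Specific orbital energy ε = v²/2 − μ/r = (120.9)²/2 − 1.227×10¹¹/4.037×10⁶ = -2.308×10⁴ J/kg.
Since ε = −μ/(2a), a = −μ/(2ε) = 2.657×10⁶ m = 2657.5 km.

a ≈ 2660 km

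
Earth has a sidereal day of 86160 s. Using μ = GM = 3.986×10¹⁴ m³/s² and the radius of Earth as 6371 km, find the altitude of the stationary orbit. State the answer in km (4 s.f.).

A synchronous orbit has period T, so by Kepler's third law a = (μT²/4π²)^(1/3).
μT²/4π² = 3.986×10¹⁴ × (8.616×10⁴)² / 39.48 = 7.495×10²² m³.
a = 4.216×10⁷ m = 42163 km.
Altitude h = a − R = 42163 − 6371 = 35792 km.

h_sync ≈ 35790 km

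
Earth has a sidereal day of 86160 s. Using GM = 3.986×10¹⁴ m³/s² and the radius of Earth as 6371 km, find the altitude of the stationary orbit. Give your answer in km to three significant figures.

A synchronous orbit has period T, so by Kepler's third law a = (μT²/4π²)^(1/3).
μT²/4π² = 3.986×10¹⁴ × (8.616×10⁴)² / 39.48 = 7.495×10²² m³.
a = 4.216×10⁷ m = 42163 km.
Altitude h = a − R = 42163 − 6371 = 35792 km.

h_sync ≈ 35800 km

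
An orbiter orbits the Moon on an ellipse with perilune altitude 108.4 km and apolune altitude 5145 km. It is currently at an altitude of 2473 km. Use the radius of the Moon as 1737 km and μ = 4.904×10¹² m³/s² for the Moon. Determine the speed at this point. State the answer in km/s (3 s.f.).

v ≈ 1.10 km/s

r_p = 1737 + 108.4 = 1845.4 km = 1.8454×10⁶ m.
r_a = 1737 + 5145 = 6882.0 km = 6.8820×10⁶ m.
r = 1737 + 2473 = 4210.0 km = 4.210×10⁶ m.
Semi-major axis a = (r_p + r_a)/2 = 4363.7 km = 4.364×10⁶ m.
Vis-viva: v² = μ(2/r − 1/a) = 4.904×10¹² × (4.751×10⁻⁷ − 2.292×10⁻⁷) = 1.206×10⁶ m²/s².
v = 1098 m/s = 1.098 km/s.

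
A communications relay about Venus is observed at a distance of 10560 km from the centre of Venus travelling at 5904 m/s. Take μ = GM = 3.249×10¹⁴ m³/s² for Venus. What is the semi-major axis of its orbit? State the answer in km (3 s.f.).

a ≈ 12200 km

r = 1.056×10⁷ m.
Vis-viva rearranged: 1/a = 2/r − v²/μ = 1.894×10⁻⁷ − 1.073×10⁻⁷ = 8.211×10⁻⁸ m⁻¹.
a = 1.218×10⁷ m = 12179 km.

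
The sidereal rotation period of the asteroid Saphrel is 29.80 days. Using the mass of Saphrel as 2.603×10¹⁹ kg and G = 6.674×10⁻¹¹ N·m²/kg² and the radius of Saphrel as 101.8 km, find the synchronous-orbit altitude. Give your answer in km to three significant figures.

μ = GM = 6.674×10⁻¹¹ × 2.603×10¹⁹ = 1.737×10⁹ m³/s².
T = 29.80 days = 2.575×10⁶ s.
A synchronous orbit has period T, so by Kepler's third law a = (μT²/4π²)^(1/3).
μT²/4π² = 1.737×10⁹ × (2.575×10⁶)² / 39.48 = 2.917×10²⁰ m³.
a = 6.632×10⁶ m = 6632.1 km.
Altitude h = a − R = 6632.1 − 101.8 = 6530.3 km.

h_sync ≈ 6530 km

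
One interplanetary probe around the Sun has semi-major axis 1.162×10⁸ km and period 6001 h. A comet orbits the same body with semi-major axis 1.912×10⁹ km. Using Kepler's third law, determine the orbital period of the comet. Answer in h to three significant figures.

T₂ ≈ 4.01×10⁵ h

Kepler's third law: T² ∝ a³, so T₂ = T₁ (a₂/a₁)^(3/2).
a₂/a₁ = 16.45, (a₂/a₁)^(3/2) = 66.75.
T₂ = 6001 × 66.75 = 4.005×10⁵ h.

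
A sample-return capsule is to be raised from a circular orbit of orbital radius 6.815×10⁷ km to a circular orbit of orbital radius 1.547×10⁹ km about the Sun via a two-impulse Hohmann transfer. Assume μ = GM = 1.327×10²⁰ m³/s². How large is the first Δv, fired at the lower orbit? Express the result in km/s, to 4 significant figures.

Δv ≈ 16.95 km/s

r₁ = 6.815×10⁷ km = 6.815×10¹⁰ m.
r₂ = 1.547×10⁹ km = 1.547×10¹² m.
Transfer ellipse a_t = (r₁ + r₂)/2 = 8.076×10¹¹ m.
At r₁: circular v_c1 = √(μ/r₁) = 44130 m/s; transfer-perihelion v_p = √[μ(2/r₁ − 1/a_t)] = 61070 m/s.
Δv₁ = v_p − v_c1 = 16950 m/s.
= 16.95 km/s.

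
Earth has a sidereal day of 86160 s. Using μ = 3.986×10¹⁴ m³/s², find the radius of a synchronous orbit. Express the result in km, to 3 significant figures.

r_sync ≈ 42200 km

A synchronous orbit has period T, so by Kepler's third law a = (μT²/4π²)^(1/3).
μT²/4π² = 3.986×10¹⁴ × (8.616×10⁴)² / 39.48 = 7.495×10²² m³.
a = 4.216×10⁷ m = 42163 km.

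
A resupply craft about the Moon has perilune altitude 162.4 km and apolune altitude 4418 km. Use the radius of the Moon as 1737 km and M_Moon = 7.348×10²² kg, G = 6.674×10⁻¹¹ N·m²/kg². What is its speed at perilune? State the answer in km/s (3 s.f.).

v ≈ 1.99 km/s

μ = GM = 6.674×10⁻¹¹ × 7.348×10²² = 4.904×10¹² m³/s².
r_p = 1737 + 162.4 = 1899.4 km = 1.8994×10⁶ m.
r_a = 1737 + 4418 = 6155.0 km = 6.1550×10⁶ m.
Semi-major axis a = (r_p + r_a)/2 = 4027.2 km = 4.027×10⁶ m.
Vis-viva: v² = μ(2/r − 1/a) = 4.904×10¹² × (1.053×10⁻⁶ − 2.483×10⁻⁷) = 3.946×10⁶ m²/s².
v = 1986 m/s = 1.986 km/s.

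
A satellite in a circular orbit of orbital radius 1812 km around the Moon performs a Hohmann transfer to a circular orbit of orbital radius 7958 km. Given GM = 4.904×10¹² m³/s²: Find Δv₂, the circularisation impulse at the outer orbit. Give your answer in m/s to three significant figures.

r₁ = 1812 km = 1.812×10⁶ m.
r₂ = 7958 km = 7.958×10⁶ m.
Transfer ellipse a_t = (r₁ + r₂)/2 = 4.885×10⁶ m.
At r₁: circular v_c1 = √(μ/r₁) = 1645 m/s; transfer-perilune v_p = √[μ(2/r₁ − 1/a_t)] = 2100 m/s.
At r₂: circular v_c2 = √(μ/r₂) = 785.0 m/s; transfer-apolune v_a = √[μ(2/r₂ − 1/a_t)] = 478.1 m/s.
Δv₂ = v_c2 − v_a = 306.9 m/s.

Δv ≈ 307 m/s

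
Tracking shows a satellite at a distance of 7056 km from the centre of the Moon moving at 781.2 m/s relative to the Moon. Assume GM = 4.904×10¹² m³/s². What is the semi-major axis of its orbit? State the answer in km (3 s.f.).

a ≈ 6290 km

r = 7.056×10⁶ m.
Specific orbital energy ε = v²/2 − μ/r = (781.2)²/2 − 4.904×10¹²/7.056×10⁶ = -3.899×10⁵ J/kg.
Since ε = −μ/(2a), a = −μ/(2ε) = 6.289×10⁶ m = 6289.2 km.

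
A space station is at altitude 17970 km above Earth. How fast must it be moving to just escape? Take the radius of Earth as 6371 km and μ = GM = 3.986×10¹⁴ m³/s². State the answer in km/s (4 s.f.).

r = 6371 + 17970 = 24341 km = 2.4341×10⁷ m.
Escape speed v_esc = √(2μ/r) = √(2 × 3.986×10¹⁴ / 2.434×10⁷) = √(3.275×10⁷) = 5723 m/s.
= 5.723 km/s.

v_esc ≈ 5.723 km/s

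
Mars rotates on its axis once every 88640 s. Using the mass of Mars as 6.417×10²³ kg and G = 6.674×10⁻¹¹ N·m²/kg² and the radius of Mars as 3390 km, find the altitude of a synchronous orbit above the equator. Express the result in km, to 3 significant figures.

μ = GM = 6.674×10⁻¹¹ × 6.417×10²³ = 4.283×10¹³ m³/s².
A synchronous orbit has period T, so by Kepler's third law a = (μT²/4π²)^(1/3).
μT²/4π² = 4.283×10¹³ × (8.864×10⁴)² / 39.48 = 8.524×10²¹ m³.
a = 2.043×10⁷ m = 20427 km.
Altitude h = a − R = 20427 − 3390 = 17037 km.

h_sync ≈ 17000 km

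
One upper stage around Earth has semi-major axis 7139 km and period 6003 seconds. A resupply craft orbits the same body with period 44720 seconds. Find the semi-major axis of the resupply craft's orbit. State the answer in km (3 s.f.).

a₂ ≈ 27200 km

Kepler's third law: a³ ∝ T², so a₂ = a₁ (T₂/T₁)^(2/3).
T₂/T₁ = 7.450, (T₂/T₁)^(2/3) = 3.814.
a₂ = 7139 × 3.814 = 27230 km.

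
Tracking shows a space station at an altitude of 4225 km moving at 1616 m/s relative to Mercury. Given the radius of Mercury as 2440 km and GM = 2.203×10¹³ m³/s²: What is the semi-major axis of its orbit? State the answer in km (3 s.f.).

a ≈ 5510 km

r = 2440 + 4225 = 6665.0 km = 6.665×10⁶ m.
Vis-viva rearranged: 1/a = 2/r − v²/μ = 3.001×10⁻⁷ − 1.185×10⁻⁷ = 1.815×10⁻⁷ m⁻¹.
a = 5.509×10⁶ m = 5508.6 km.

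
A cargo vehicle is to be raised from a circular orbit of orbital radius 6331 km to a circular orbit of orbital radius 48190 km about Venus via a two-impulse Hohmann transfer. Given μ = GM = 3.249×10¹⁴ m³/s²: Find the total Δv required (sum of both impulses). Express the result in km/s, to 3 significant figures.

Δv_total ≈ 3.71 km/s

r₁ = 6331 km = 6.331×10⁶ m.
r₂ = 48190 km = 4.819×10⁷ m.
Transfer ellipse a_t = (r₁ + r₂)/2 = 2.726×10⁷ m.
At r₁: circular v_c1 = √(μ/r₁) = 7164 m/s; transfer-periapsis v_p = √[μ(2/r₁ − 1/a_t)] = 9525 m/s.
Δv₁ = v_p − v_c1 = 2361 m/s.
At r₂: circular v_c2 = √(μ/r₂) = 2597 m/s; transfer-apoapsis v_a = √[μ(2/r₂ − 1/a_t)] = 1251 m/s.
Δv₂ = v_c2 − v_a = 1345 m/s.
Total Δv = Δv₁ + Δv₂ = 3706 m/s = 3.706 km/s.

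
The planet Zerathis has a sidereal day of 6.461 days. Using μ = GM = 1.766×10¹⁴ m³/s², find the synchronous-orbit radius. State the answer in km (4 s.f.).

r_sync ≈ 1.117×10⁵ km

T = 6.461 days = 5.582×10⁵ s.
A synchronous orbit has period T, so by Kepler's third law a = (μT²/4π²)^(1/3).
μT²/4π² = 1.766×10¹⁴ × (5.582×10⁵)² / 39.48 = 1.394×10²⁴ m³.
a = 1.117×10⁸ m = 1.1171×10⁵ km.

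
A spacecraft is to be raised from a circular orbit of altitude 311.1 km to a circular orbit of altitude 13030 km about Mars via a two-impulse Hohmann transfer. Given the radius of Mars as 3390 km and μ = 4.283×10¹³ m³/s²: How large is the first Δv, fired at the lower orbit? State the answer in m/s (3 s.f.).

r₁ = 3390 + 311.1 = 3701.1 km = 3.7011×10⁶ m.
r₂ = 3390 + 13030 = 16420 km = 1.6420×10⁷ m.
Transfer ellipse a_t = (r₁ + r₂)/2 = 1.006×10⁷ m.
At r₁: circular v_c1 = √(μ/r₁) = 3402 m/s; transfer-periapsis v_p = √[μ(2/r₁ − 1/a_t)] = 4346 m/s.
Δv₁ = v_p − v_c1 = 944.1 m/s.

Δv ≈ 944 m/s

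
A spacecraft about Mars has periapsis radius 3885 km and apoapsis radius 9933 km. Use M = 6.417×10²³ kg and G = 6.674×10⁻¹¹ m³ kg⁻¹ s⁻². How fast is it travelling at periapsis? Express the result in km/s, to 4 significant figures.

v ≈ 3.981 km/s

μ = GM = 6.674×10⁻¹¹ × 6.417×10²³ = 4.283×10¹³ m³/s².
Semi-major axis a = (r_p + r_a)/2 = 6909.0 km = 6.909×10⁶ m.
Vis-viva: v² = μ(2/r − 1/a) = 4.283×10¹³ × (5.148×10⁻⁷ − 1.447×10⁻⁷) = 1.585×10⁷ m²/s².
v = 3981 m/s = 3.981 km/s.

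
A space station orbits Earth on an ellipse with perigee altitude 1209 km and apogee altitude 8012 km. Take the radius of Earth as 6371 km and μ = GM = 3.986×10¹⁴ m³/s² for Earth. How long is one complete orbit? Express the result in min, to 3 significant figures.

T ≈ 191 min

r_p = 6371 + 1209 = 7580.0 km = 7.5800×10⁶ m.
r_a = 6371 + 8012 = 14383 km = 1.4383×10⁷ m.
Semi-major axis a = (r_p + r_a)/2 = (7580.0 + 14383)/2 = 10982 km = 1.098×10⁷ m.
By Kepler's third law T = 2π√(a³/μ) = 2π × 1.823×10³ = 1.145×10⁴ s.
= 190.9 min.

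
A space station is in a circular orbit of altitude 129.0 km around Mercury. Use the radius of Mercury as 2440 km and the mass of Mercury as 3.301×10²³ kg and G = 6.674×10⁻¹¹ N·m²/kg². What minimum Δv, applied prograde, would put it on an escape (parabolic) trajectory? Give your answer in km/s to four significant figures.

Δv ≈ 1.213 km/s

μ = GM = 6.674×10⁻¹¹ × 3.301×10²³ = 2.203×10¹³ m³/s².
r = 2440 + 129.0 = 2569.0 km = 2.5690×10⁶ m.
Circular speed v_c = √(μ/r) = 2928 m/s.
Escape speed v_esc = √(2μ/r) = √2 × v_c = 4141 m/s.
Δv = v_esc − v_c = 1213 m/s = 1.213 km/s.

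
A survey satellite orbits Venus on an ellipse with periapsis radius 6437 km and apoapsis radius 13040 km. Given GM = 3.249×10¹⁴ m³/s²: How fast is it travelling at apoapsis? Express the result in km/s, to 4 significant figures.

Semi-major axis a = (r_p + r_a)/2 = 9738.5 km = 9.738×10⁶ m.
Vis-viva: v² = μ(2/r − 1/a) = 3.249×10¹⁴ × (1.534×10⁻⁷ − 1.027×10⁻⁷) = 1.647×10⁷ m²/s².
v = 4058 m/s = 4.058 km/s.

v ≈ 4.058 km/s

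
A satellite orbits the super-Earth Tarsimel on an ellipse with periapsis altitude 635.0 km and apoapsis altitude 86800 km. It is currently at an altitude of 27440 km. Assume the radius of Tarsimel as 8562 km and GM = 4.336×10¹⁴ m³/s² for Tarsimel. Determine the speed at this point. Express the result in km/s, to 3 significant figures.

r_p = 8562 + 635.0 = 9197.0 km = 9.1970×10⁶ m.
r_a = 8562 + 86800 = 95362 km = 9.5362×10⁷ m.
r = 8562 + 27440 = 36002 km = 3.600×10⁷ m.
Semi-major axis a = (r_p + r_a)/2 = 52280 km = 5.228×10⁷ m.
Vis-viva: v² = μ(2/r − 1/a) = 4.336×10¹⁴ × (5.555×10⁻⁸ − 1.913×10⁻⁸) = 1.579×10⁷ m²/s².
v = 3974 m/s = 3.974 km/s.

v ≈ 3.97 km/s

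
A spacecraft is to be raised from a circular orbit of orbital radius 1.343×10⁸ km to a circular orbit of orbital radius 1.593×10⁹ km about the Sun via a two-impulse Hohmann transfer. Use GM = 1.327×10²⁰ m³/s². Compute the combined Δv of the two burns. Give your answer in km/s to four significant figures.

Δv_total ≈ 16.79 km/s

r₁ = 1.343×10⁸ km = 1.343×10¹¹ m.
r₂ = 1.593×10⁹ km = 1.593×10¹² m.
Transfer ellipse a_t = (r₁ + r₂)/2 = 8.636×10¹¹ m.
At r₁: circular v_c1 = √(μ/r₁) = 31430 m/s; transfer-perihelion v_p = √[μ(2/r₁ − 1/a_t)] = 42690 m/s.
Δv₁ = v_p − v_c1 = 11260 m/s.
At r₂: circular v_c2 = √(μ/r₂) = 9127 m/s; transfer-aphelion v_a = √[μ(2/r₂ − 1/a_t)] = 3599 m/s.
Δv₂ = v_c2 − v_a = 5528 m/s.
Total Δv = Δv₁ + Δv₂ = 16790 m/s = 16.79 km/s.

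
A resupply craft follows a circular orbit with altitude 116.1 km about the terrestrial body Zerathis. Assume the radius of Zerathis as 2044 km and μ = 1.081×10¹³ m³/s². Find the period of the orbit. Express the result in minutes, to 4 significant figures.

r = 2044 + 116.1 = 2160.1 km = 2.1601×10⁶ m.
Kepler's third law: T = 2π√(r³/μ) = 2π√((2.160×10⁶)³ / 1.081×10¹³).
r³/μ = 9.324×10⁵ s², so T = 2π × 9.656×10² = 6.067×10³ s.
Converting: 6.067×10³ s ÷ 60.00 = 101.1 minutes.

T ≈ 101.1 minutes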